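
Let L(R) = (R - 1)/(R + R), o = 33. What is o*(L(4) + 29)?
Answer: 7755/8 ≈ 969.38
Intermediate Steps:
L(R) = (-1 + R)/(2*R) (L(R) = (-1 + R)/((2*R)) = (-1 + R)*(1/(2*R)) = (-1 + R)/(2*R))
o*(L(4) + 29) = 33*((½)*(-1 + 4)/4 + 29) = 33*((½)*(¼)*3 + 29) = 33*(3/8 + 29) = 33*(235/8) = 7755/8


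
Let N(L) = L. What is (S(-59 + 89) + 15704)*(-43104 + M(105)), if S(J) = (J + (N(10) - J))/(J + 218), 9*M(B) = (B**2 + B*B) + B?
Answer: -237428569027/372 ≈ -6.3825e+8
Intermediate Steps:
M(B) = B/9 + 2*B**2/9 (M(B) = ((B**2 + B*B) + B)/9 = ((B**2 + B**2) + B)/9 = (2*B**2 + B)/9 = (B + 2*B**2)/9 = B/9 + 2*B**2/9)
S(J) = 10/(218 + J) (S(J) = (J + (10 - J))/(J + 218) = 10/(218 + J))
(S(-59 + 89) + 15704)*(-43104 + M(105)) = (10/(218 + (-59 + 89)) + 15704)*(-43104 + (1/9)*105*(1 + 2*105)) = (10/(218 + 30) + 15704)*(-43104 + (1/9)*105*(1 + 210)) = (10/248 + 15704)*(-43104 + (1/9)*105*211) = (10*(1/248) + 15704)*(-43104 + 7385/3) = (5/124 + 15704)*(-121927/3) = (1947301/124)*(-121927/3) = -237428569027/372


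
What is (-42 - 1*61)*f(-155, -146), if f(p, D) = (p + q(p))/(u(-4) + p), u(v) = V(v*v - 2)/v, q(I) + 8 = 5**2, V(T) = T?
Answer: -28428/317 ≈ -89.678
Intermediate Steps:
q(I) = 17 (q(I) = -8 + 5**2 = -8 + 25 = 17)
u(v) = (-2 + v**2)/v (u(v) = (v*v - 2)/v = (v**2 - 2)/v = (-2 + v**2)/v)
f(p, D) = (17 + p)/(-7/2 + p) (f(p, D) = (p + 17)/((-4 - 2/(-4)) + p) = (17 + p)/((-4 - 2*(-1/4)) + p) = (17 + p)/((-4 + 1/2) + p) = (17 + p)/(-7/2 + p))
(-42 - 1*61)*f(-155, -146) = (-42 - 1*61)*(2*(17 - 155)/(-7 + 2*(-155))) = (-42 - 61)*(2*(-138)/(-7 - 310)) = -206*(-138)/(-317) = -206*(-1)*(-138)/317 = -103*276/317 = -28428/317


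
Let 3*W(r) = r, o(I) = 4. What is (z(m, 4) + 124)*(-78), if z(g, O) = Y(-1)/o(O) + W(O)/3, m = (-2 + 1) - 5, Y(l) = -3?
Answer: -57889/6 ≈ -9648.2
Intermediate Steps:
W(r) = r/3
m = -6 (m = -1 - 5 = -6)
z(g, O) = -¾ + O/9 (z(g, O) = -3/4 + (O/3)/3 = -3*¼ + (O/3)*(⅓) = -¾ + O/9)
(z(m, 4) + 124)*(-78) = ((-¾ + (⅑)*4) + 124)*(-78) = ((-¾ + 4/9) + 124)*(-78) = (-11/36 + 124)*(-78) = (4453/36)*(-78) = -57889/6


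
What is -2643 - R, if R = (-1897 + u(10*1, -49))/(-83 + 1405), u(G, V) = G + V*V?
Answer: -1747280/661 ≈ -2643.4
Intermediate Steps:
u(G, V) = G + V²
R = 257/661 (R = (-1897 + (10*1 + (-49)²))/(-83 + 1405) = (-1897 + (10 + 2401))/1322 = (-1897 + 2411)*(1/1322) = 514*(1/1322) = 257/661 ≈ 0.38880)
-2643 - R = -2643 - 1*257/661 = -2643 - 257/661 = -1747280/661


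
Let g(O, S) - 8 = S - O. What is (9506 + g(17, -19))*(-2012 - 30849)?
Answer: -311456558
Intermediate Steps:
g(O, S) = 8 + S - O (g(O, S) = 8 + (S - O) = 8 + S - O)
(9506 + g(17, -19))*(-2012 - 30849) = (9506 + (8 - 19 - 1*17))*(-2012 - 30849) = (9506 + (8 - 19 - 17))*(-32861) = (9506 - 28)*(-32861) = 9478*(-32861) = -311456558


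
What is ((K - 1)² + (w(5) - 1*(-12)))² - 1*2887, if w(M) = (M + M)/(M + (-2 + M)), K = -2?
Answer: -38271/16 ≈ -2391.9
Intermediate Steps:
w(M) = 2*M/(-2 + 2*M) (w(M) = (2*M)/(-2 + 2*M) = 2*M/(-2 + 2*M))
((K - 1)² + (w(5) - 1*(-12)))² - 1*2887 = ((-2 - 1)² + (5/(-1 + 5) - 1*(-12)))² - 1*2887 = ((-3)² + (5/4 + 12))² - 2887 = (9 + (5*(¼) + 12))² - 2887 = (9 + (5/4 + 12))² - 2887 = (9 + 53/4)² - 2887 = (89/4)² - 2887 = 7921/16 - 2887 = -38271/16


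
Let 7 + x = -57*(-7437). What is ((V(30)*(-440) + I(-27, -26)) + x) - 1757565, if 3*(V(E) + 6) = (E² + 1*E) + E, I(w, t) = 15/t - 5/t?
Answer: -19133704/13 ≈ -1.4718e+6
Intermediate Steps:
I(w, t) = 10/t
V(E) = -6 + E²/3 + 2*E/3 (V(E) = -6 + ((E² + 1*E) + E)/3 = -6 + ((E² + E) + E)/3 = -6 + ((E + E²) + E)/3 = -6 + (E² + 2*E)/3 = -6 + (E²/3 + 2*E/3) = -6 + E²/3 + 2*E/3)
x = 423902 (x = -7 - 57*(-7437) = -7 + 423909 = 423902)
((V(30)*(-440) + I(-27, -26)) + x) - 1757565 = (((-6 + (⅓)*30² + (⅔)*30)*(-440) + 10/(-26)) + 423902) - 1757565 = (((-6 + (⅓)*900 + 20)*(-440) + 10*(-1/26)) + 423902) - 1757565 = (((-6 + 300 + 20)*(-440) - 5/13) + 423902) - 1757565 = ((314*(-440) - 5/13) + 423902) - 1757565 = ((-138160 - 5/13) + 423902) - 1757565 = (-1796085/13 + 423902) - 1757565 = 3714641/13 - 1757565 = -19133704/13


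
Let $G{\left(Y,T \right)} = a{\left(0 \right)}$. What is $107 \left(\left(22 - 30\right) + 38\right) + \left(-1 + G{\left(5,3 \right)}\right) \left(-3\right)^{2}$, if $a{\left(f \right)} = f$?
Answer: $3201$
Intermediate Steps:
$G{\left(Y,T \right)} = 0$
$107 \left(\left(22 - 30\right) + 38\right) + \left(-1 + G{\left(5,3 \right)}\right) \left(-3\right)^{2} = 107 \left(\left(22 - 30\right) + 38\right) + \left(-1 + 0\right) \left(-3\right)^{2} = 107 \left(-8 + 38\right) - 9 = 107 \cdot 30 - 9 = 3210 - 9 = 3201$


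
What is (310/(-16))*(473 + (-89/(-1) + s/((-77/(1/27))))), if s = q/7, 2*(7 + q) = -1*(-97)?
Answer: -2535410795/232848 ≈ -10889.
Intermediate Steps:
q = 83/2 (q = -7 + (-1*(-97))/2 = -7 + (½)*97 = -7 + 97/2 = 83/2 ≈ 41.500)
s = 83/14 (s = (83/2)/7 = (83/2)*(⅐) = 83/14 ≈ 5.9286)
(310/(-16))*(473 + (-89/(-1) + s/((-77/(1/27))))) = (310/(-16))*(473 + (-89/(-1) + 83/(14*((-77/(1/27)))))) = (310*(-1/16))*(473 + (-89*(-1) + 83/(14*((-77/1/27))))) = -155*(473 + (89 + 83/(14*((-77*27)))))/8 = -155*(473 + (89 + (83/14)/(-2079)))/8 = -155*(473 + (89 + (83/14)*(-1/2079)))/8 = -155*(473 + (89 - 83/29106))/8 = -155*(473 + 2590351/29106)/8 = -155/8*16357489/29106 = -2535410795/232848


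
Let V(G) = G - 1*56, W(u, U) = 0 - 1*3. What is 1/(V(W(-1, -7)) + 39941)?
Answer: 1/39882 ≈ 2.5074e-5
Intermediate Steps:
W(u, U) = -3 (W(u, U) = 0 - 3 = -3)
V(G) = -56 + G (V(G) = G - 56 = -56 + G)
1/(V(W(-1, -7)) + 39941) = 1/((-56 - 3) + 39941) = 1/(-59 + 39941) = 1/39882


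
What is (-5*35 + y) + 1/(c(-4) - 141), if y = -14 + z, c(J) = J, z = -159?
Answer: -50461/145 ≈ -348.01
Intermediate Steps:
y = -173 (y = -14 - 159 = -173)
(-5*35 + y) + 1/(c(-4) - 141) = (-5*35 - 173) + 1/(-4 - 141) = (-175 - 173) + 1/(-145) = -348 - 1/145 = -50461/145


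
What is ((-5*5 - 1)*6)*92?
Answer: -14352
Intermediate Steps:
((-5*5 - 1)*6)*92 = ((-25 - 1)*6)*92 = -26*6*92 = -156*92 = -14352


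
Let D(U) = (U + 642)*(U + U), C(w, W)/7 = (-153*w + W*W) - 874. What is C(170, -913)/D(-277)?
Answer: -1129359/40442 ≈ -27.925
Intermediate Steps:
C(w, W) = -6118 - 1071*w + 7*W² (C(w, W) = 7*((-153*w + W*W) - 874) = 7*((-153*w + W²) - 874) = 7*((W² - 153*w) - 874) = 7*(-874 + W² - 153*w) = -6118 - 1071*w + 7*W²)
D(U) = 2*U*(642 + U) (D(U) = (642 + U)*(2*U) = 2*U*(642 + U))
C(170, -913)/D(-277) = (-6118 - 1071*170 + 7*(-913)²)/((2*(-277)*(642 - 277))) = (-6118 - 182070 + 7*833569)/((2*(-277)*365)) = (-6118 - 182070 + 5834983)/(-202210) = 5646795*(-1/202210) = -1129359/40442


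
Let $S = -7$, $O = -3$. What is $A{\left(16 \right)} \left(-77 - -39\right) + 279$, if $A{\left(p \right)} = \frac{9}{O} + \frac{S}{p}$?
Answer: $\frac{3277}{8} \approx 409.63$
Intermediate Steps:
$A{\left(p \right)} = -3 - \frac{7}{p}$ ($A{\left(p \right)} = \frac{9}{-3} - \frac{7}{p} = 9 \left(- \frac{1}{3}\right) - \frac{7}{p} = -3 - \frac{7}{p}$)
$A{\left(16 \right)} \left(-77 - -39\right) + 279 = \left(-3 - \frac{7}{16}\right) \left(-77 - -39\right) + 279 = \left(-3 - \frac{7}{16}\right) \left(-77 + 39\right) + 279 = \left(-3 - \frac{7}{16}\right) \left(-38\right) + 279 = \left(- \frac{55}{16}\right) \left(-38\right) + 279 = \frac{1045}{8} + 279 = \frac{3277}{8}$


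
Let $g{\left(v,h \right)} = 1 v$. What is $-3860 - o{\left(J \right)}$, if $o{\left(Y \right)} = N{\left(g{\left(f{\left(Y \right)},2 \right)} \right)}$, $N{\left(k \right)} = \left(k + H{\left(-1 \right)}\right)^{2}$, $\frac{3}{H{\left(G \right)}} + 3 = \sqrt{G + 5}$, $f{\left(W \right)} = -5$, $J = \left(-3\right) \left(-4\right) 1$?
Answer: $-3924$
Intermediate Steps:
$J = 12$ ($J = 12 \cdot 1 = 12$)
$g{\left(v,h \right)} = v$
$H{\left(G \right)} = \frac{3}{-3 + \sqrt{5 + G}}$ ($H{\left(G \right)} = \frac{3}{-3 + \sqrt{G + 5}} = \frac{3}{-3 + \sqrt{5 + G}}$)
$N{\left(k \right)} = \left(-3 + k\right)^{2}$ ($N{\left(k \right)} = \left(k + \frac{3}{-3 + \sqrt{5 - 1}}\right)^{2} = \left(k + \frac{3}{-3 + \sqrt{4}}\right)^{2} = \left(k + \frac{3}{-3 + 2}\right)^{2} = \left(k + \frac{3}{-1}\right)^{2} = \left(k + 3 \left(-1\right)\right)^{2} = \left(k - 3\right)^{2} = \left(-3 + k\right)^{2}$)
$o{\left(Y \right)} = 64$ ($o{\left(Y \right)} = \left(-3 - 5\right)^{2} = \left(-8\right)^{2} = 64$)
$-3860 - o{\left(J \right)} = -3860 - 64 = -3924$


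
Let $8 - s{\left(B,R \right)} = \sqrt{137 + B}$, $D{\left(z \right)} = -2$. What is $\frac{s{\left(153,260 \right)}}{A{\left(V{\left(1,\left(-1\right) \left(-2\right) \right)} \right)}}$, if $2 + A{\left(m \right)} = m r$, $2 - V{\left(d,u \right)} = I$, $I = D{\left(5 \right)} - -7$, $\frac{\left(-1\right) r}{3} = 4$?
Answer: $\frac{4}{17} - \frac{\sqrt{290}}{34} \approx -0.26557$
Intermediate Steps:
$r = -12$ ($r = \left(-3\right) 4 = -12$)
$I = 5$ ($I = -2 - -7 = -2 + 7 = 5$)
$V{\left(d,u \right)} = -3$ ($V{\left(d,u \right)} = 2 - 5 = -3$)
$s{\left(B,R \right)} = 8 - \sqrt{137 + B}$
$A{\left(m \right)} = -2 - 12 m$ ($A{\left(m \right)} = -2 + m \left(-12\right) = -2 - 12 m$)
$\frac{s{\left(153,260 \right)}}{A{\left(V{\left(1,\left(-1\right) \left(-2\right) \right)} \right)}} = \frac{8 - \sqrt{137 + 153}}{-2 - -36} = \frac{8 - \sqrt{290}}{-2 + 36} = \frac{8 - \sqrt{290}}{34} = \left(8 - \sqrt{290}\right) \frac{1}{34} = \frac{4}{17} - \frac{\sqrt{290}}{34}$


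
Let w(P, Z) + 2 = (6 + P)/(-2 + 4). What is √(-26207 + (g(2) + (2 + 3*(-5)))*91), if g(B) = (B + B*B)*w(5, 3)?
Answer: 3*I*√2831 ≈ 159.62*I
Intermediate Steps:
w(P, Z) = 1 + P/2 (w(P, Z) = -2 + (6 + P)/(-2 + 4) = -2 + (6 + P)/2 = -2 + (6 + P)*(½) = -2 + (3 + P/2) = 1 + P/2)
g(B) = 7*B/2 + 7*B²/2 (g(B) = (B + B*B)*(1 + (½)*5) = (B + B²)*(1 + 5/2) = (B + B²)*(7/2) = 7*B/2 + 7*B²/2)
√(-26207 + (g(2) + (2 + 3*(-5)))*91) = √(-26207 + ((7/2)*2*(1 + 2) + (2 + 3*(-5)))*91) = √(-26207 + ((7/2)*2*3 + (2 - 15))*91) = √(-26207 + (21 - 13)*91) = √(-26207 + 8*91) = √(-26207 + 728) = √(-25479) = 3*I*√2831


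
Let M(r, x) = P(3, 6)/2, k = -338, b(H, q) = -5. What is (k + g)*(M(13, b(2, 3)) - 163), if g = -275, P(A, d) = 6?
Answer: 98080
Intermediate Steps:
M(r, x) = 3 (M(r, x) = 6/2 = 6*(½) = 3)
(k + g)*(M(13, b(2, 3)) - 163) = (-338 - 275)*(3 - 163) = -613*(-160) = 98080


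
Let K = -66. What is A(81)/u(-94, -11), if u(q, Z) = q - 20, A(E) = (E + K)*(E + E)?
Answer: -405/19 ≈ -21.316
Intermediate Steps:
A(E) = 2*E*(-66 + E) (A(E) = (E - 66)*(E + E) = (-66 + E)*(2*E) = 2*E*(-66 + E))
u(q, Z) = -20 + q
A(81)/u(-94, -11) = (2*81*(-66 + 81))/(-20 - 94) = (2*81*15)/(-114) = 2430*(-1/114) = -405/19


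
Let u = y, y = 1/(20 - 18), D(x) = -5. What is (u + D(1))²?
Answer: 81/4 ≈ 20.250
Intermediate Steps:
y = ½ (y = 1/2 = ½ ≈ 0.50000)
u = ½ ≈ 0.50000
(u + D(1))² = (½ - 5)² = (-9/2)² = 81/4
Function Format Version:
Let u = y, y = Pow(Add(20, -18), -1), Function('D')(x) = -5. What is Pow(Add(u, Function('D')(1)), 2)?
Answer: Rational(81, 4) ≈ 20.250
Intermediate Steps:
y = Rational(1, 2) (y = Pow(2, -1) = Rational(1, 2) ≈ 0.50000)
u = Rational(1, 2) ≈ 0.50000
Pow(Add(u, Function('D')(1)), 2) = Pow(Add(Rational(1, 2), -5), 2) = Pow(Rational(-9, 2), 2) = Rational(81, 4)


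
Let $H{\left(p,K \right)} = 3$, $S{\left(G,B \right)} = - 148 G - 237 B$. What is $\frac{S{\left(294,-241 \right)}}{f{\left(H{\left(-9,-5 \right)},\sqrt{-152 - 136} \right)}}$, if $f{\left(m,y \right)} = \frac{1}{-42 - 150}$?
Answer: $-2612160$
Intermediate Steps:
$S{\left(G,B \right)} = - 237 B - 148 G$
$f{\left(m,y \right)} = - \frac{1}{192}$ ($f{\left(m,y \right)} = \frac{1}{-192} = - \frac{1}{192}$)
$\frac{S{\left(294,-241 \right)}}{f{\left(H{\left(-9,-5 \right)},\sqrt{-152 - 136} \right)}} = \frac{\left(-237\right) \left(-241\right) - 43512}{- \frac{1}{192}} = \left(57117 - 43512\right) \left(-192\right) = 13605 \left(-192\right) = -2612160$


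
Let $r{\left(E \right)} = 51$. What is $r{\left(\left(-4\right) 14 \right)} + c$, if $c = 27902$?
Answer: $27953$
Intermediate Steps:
$r{\left(\left(-4\right) 14 \right)} + c = 51 + 27902 = 27953$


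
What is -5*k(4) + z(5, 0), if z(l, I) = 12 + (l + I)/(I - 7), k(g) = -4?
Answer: 219/7 ≈ 31.286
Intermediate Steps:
z(l, I) = 12 + (I + l)/(-7 + I)
-5*k(4) + z(5, 0) = -5*(-4) + (-84 + 5 + 13*0)/(-7 + 0) = 20 + (-84 + 5 + 0)/(-7) = 20 - ⅐*(-79) = 20 + 79/7 = 219/7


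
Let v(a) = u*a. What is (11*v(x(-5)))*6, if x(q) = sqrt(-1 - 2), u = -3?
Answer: -198*I*sqrt(3) ≈ -342.95*I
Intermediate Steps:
x(q) = I*sqrt(3) (x(q) = sqrt(-3) = I*sqrt(3))
v(a) = -3*a
(11*v(x(-5)))*6 = (11*(-3*I*sqrt(3)))*6 = -33*I*sqrt(3)*6 = -198*I*sqrt(3)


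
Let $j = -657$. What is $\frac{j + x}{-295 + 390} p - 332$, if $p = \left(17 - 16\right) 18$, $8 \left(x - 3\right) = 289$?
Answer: $- \frac{170647}{380} \approx -449.07$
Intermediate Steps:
$x = \frac{313}{8}$ ($x = 3 + \frac{1}{8} \cdot 289 = 3 + \frac{289}{8} = \frac{313}{8} \approx 39.125$)
$p = 18$ ($p = 1 \cdot 18 = 18$)
$\frac{j + x}{-295 + 390} p - 332 = \frac{-657 + \frac{313}{8}}{-295 + 390} \cdot 18 - 332 = - \frac{4943}{8 \cdot 95} \cdot 18 - 332 = \left(- \frac{4943}{8}\right) \frac{1}{95} \cdot 18 - 332 = \left(- \frac{4943}{760}\right) 18 - 332 = - \frac{44487}{380} - 332 = - \frac{170647}{380}$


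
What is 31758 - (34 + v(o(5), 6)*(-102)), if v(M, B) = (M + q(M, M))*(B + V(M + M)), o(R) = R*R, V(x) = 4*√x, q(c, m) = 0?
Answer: 47024 + 51000*√2 ≈ 1.1915e+5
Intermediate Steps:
o(R) = R²
v(M, B) = M*(B + 4*√2*√M) (v(M, B) = (M + 0)*(B + 4*√(M + M)) = M*(B + 4*√(2*M)) = M*(B + 4*(√2*√M)) = M*(B + 4*√2*√M))
31758 - (34 + v(o(5), 6)*(-102)) = 31758 - (34 + (6*5² + 4*√2*(5²)^(3/2))*(-102)) = 31758 - (34 + (6*25 + 4*√2*25^(3/2))*(-102)) = 31758 - (34 + (150 + 4*√2*125)*(-102)) = 31758 - (34 + (150 + 500*√2)*(-102)) = 31758 - (34 + (-15300 - 51000*√2)) = 31758 - (-15266 - 51000*√2) = 31758 + (15266 + 51000*√2) = 47024 + 51000*√2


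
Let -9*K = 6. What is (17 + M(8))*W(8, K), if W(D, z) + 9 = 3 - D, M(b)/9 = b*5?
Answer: -5278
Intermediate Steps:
K = -2/3 (K = -1/9*6 = -2/3 ≈ -0.66667)
M(b) = 45*b (M(b) = 9*(b*5) = 9*(5*b) = 45*b)
W(D, z) = -6 - D (W(D, z) = -9 + (3 - D) = -6 - D)
(17 + M(8))*W(8, K) = (17 + 45*8)*(-6 - 1*8) = (17 + 360)*(-6 - 8) = 377*(-14) = -5278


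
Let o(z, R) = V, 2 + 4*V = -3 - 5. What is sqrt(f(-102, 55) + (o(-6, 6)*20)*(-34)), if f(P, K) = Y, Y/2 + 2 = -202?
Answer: 2*sqrt(323) ≈ 35.944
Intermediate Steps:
Y = -408 (Y = -4 + 2*(-202) = -4 - 404 = -408)
V = -5/2 (V = -1/2 + (-3 - 5)/4 = -1/2 + (1/4)*(-8) = -1/2 - 2 = -5/2 ≈ -2.5000)
o(z, R) = -5/2
f(P, K) = -408
sqrt(f(-102, 55) + (o(-6, 6)*20)*(-34)) = sqrt(-408 - 5/2*20*(-34)) = sqrt(-408 - 50*(-34)) = sqrt(-408 + 1700) = sqrt(1292) = 2*sqrt(323)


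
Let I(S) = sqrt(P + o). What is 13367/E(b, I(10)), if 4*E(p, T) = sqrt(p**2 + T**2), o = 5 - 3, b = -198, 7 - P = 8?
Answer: 53468*sqrt(39205)/39205 ≈ 270.04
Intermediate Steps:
P = -1 (P = 7 - 1*8 = 7 - 8 = -1)
o = 2
I(S) = 1 (I(S) = sqrt(-1 + 2) = sqrt(1) = 1)
E(p, T) = sqrt(T**2 + p**2)/4 (E(p, T) = sqrt(p**2 + T**2)/4 = sqrt(T**2 + p**2)/4)
13367/E(b, I(10)) = 13367/((sqrt(1**2 + (-198)**2)/4)) = 13367/((sqrt(1 + 39204)/4)) = 13367/((sqrt(39205)/4)) = 13367*(4*sqrt(39205)/39205) = 53468*sqrt(39205)/39205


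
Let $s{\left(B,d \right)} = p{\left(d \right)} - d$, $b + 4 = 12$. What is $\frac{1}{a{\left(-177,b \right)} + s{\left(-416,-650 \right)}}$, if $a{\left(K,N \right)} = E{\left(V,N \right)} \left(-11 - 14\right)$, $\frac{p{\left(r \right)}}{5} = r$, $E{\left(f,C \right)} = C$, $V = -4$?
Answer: $- \frac{1}{2800} \approx -0.00035714$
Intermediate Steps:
$b = 8$ ($b = -4 + 12 = 8$)
$p{\left(r \right)} = 5 r$
$a{\left(K,N \right)} = - 25 N$ ($a{\left(K,N \right)} = N \left(-11 - 14\right) = N \left(-25\right) = - 25 N$)
$s{\left(B,d \right)} = 4 d$ ($s{\left(B,d \right)} = 5 d - d = 4 d$)
$\frac{1}{a{\left(-177,b \right)} + s{\left(-416,-650 \right)}} = \frac{1}{\left(-25\right) 8 + 4 \left(-650\right)} = \frac{1}{-200 - 2600} = \frac{1}{-2800} = - \frac{1}{2800}$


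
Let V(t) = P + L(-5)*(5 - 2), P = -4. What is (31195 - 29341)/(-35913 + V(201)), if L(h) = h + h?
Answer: -18/349 ≈ -0.051576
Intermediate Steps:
L(h) = 2*h
V(t) = -34 (V(t) = -4 + (2*(-5))*(5 - 2) = -4 - 10*3 = -4 - 30 = -34)
(31195 - 29341)/(-35913 + V(201)) = (31195 - 29341)/(-35913 - 34) = 1854/(-35947) = 1854*(-1/35947) = -18/349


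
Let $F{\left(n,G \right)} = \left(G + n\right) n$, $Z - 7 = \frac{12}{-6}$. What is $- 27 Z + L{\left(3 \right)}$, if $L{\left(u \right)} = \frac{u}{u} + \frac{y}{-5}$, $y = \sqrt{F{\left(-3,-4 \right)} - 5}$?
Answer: $- \frac{674}{5} \approx -134.8$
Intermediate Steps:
$Z = 5$ ($Z = 7 + \frac{12}{-6} = 7 + 12 \left(- \frac{1}{6}\right) = 7 - 2 = 5$)
$F{\left(n,G \right)} = n \left(G + n\right)$
$y = 4$ ($y = \sqrt{- 3 \left(-4 - 3\right) - 5} = \sqrt{\left(-3\right) \left(-7\right) - 5} = \sqrt{21 - 5} = \sqrt{16} = 4$)
$L{\left(u \right)} = \frac{1}{5}$ ($L{\left(u \right)} = \frac{u}{u} + \frac{4}{-5} = 1 + 4 \left(- \frac{1}{5}\right) = 1 - \frac{4}{5} = \frac{1}{5}$)
$- 27 Z + L{\left(3 \right)} = \left(-27\right) 5 + \frac{1}{5} = -135 + \frac{1}{5} = - \frac{674}{5}$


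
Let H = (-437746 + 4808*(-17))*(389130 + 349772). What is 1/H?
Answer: -1/383846288764 ≈ -2.6052e-12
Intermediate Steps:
H = -383846288764 (H = (-437746 - 81736)*738902 = -519482*738902 = -383846288764)
1/H = 1/(-383846288764) = -1/383846288764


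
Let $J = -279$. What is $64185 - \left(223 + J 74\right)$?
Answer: $84608$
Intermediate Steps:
$64185 - \left(223 + J 74\right) = 64185 - \left(223 - 20646\right) = 64185 - -20423 = 64185 + 20423 = 84608$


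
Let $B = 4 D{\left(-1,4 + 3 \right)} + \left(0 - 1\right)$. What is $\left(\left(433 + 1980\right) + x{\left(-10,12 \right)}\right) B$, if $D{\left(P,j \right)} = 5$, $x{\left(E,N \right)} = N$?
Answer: $46075$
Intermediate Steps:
$B = 19$ ($B = 4 \cdot 5 + \left(0 - 1\right) = 20 - 1 = 19$)
$\left(\left(433 + 1980\right) + x{\left(-10,12 \right)}\right) B = \left(\left(433 + 1980\right) + 12\right) 19 = \left(2413 + 12\right) 19 = 2425 \cdot 19 = 46075$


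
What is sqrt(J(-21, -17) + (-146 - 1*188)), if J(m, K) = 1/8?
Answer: I*sqrt(5342)/4 ≈ 18.272*I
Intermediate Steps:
J(m, K) = 1/8
sqrt(J(-21, -17) + (-146 - 1*188)) = sqrt(1/8 + (-146 - 1*188)) = sqrt(1/8 + (-146 - 188)) = sqrt(1/8 - 334) = sqrt(-2671/8) = I*sqrt(5342)/4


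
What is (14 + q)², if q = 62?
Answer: 5776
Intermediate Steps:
(14 + q)² = (14 + 62)² = 76² = 5776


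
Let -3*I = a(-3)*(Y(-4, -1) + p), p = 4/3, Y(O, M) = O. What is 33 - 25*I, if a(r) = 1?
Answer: 97/9 ≈ 10.778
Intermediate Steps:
p = 4/3 (p = 4*(⅓) = 4/3 ≈ 1.3333)
I = 8/9 (I = -(-4 + 4/3)/3 = -(-8)/(3*3) = -⅓*(-8/3) = 8/9 ≈ 0.88889)
33 - 25*I = 33 - 25*8/9 = 33 - 200/9 = 97/9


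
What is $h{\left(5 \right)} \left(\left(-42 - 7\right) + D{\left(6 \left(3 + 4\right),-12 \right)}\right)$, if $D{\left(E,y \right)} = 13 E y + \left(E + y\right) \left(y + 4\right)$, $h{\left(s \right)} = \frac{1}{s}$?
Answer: $- \frac{6841}{5} \approx -1368.2$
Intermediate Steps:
$D{\left(E,y \right)} = \left(4 + y\right) \left(E + y\right) + 13 E y$ ($D{\left(E,y \right)} = 13 E y + \left(E + y\right) \left(4 + y\right) = 13 E y + \left(4 + y\right) \left(E + y\right) = \left(4 + y\right) \left(E + y\right) + 13 E y$)
$h{\left(5 \right)} \left(\left(-42 - 7\right) + D{\left(6 \left(3 + 4\right),-12 \right)}\right) = \frac{\left(-42 - 7\right) + \left(\left(-12\right)^{2} + 4 \cdot 6 \left(3 + 4\right) + 4 \left(-12\right) + 14 \cdot 6 \left(3 + 4\right) \left(-12\right)\right)}{5} = \frac{\left(-42 - 7\right) + \left(144 + 4 \cdot 6 \cdot 7 - 48 + 14 \cdot 6 \cdot 7 \left(-12\right)\right)}{5} = \frac{-49 + \left(144 + 4 \cdot 42 - 48 + 14 \cdot 42 \left(-12\right)\right)}{5} = \frac{-49 + \left(144 + 168 - 48 - 7056\right)}{5} = \frac{-49 - 6792}{5} = \frac{1}{5} \left(-6841\right) = - \frac{6841}{5}$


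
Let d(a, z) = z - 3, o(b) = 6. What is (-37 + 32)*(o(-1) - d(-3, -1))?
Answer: -50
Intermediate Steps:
d(a, z) = -3 + z
(-37 + 32)*(o(-1) - d(-3, -1)) = (-37 + 32)*(6 - (-3 - 1)) = -5*(6 - 1*(-4)) = -5*(6 + 4) = -5*10 = -50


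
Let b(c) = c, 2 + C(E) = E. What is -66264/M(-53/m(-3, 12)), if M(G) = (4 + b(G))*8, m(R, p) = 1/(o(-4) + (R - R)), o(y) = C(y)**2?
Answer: 8283/1904 ≈ 4.3503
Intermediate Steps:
C(E) = -2 + E
o(y) = (-2 + y)**2
m(R, p) = 1/36 (m(R, p) = 1/((-2 - 4)**2 + (R - R)) = 1/((-6)**2 + 0) = 1/(36 + 0) = 1/36)
M(G) = 32 + 8*G (M(G) = (4 + G)*8 = 32 + 8*G)
-66264/M(-53/m(-3, 12)) = -66264/(32 + 8*(-53/1/36)) = -66264/(32 + 8*(-53*36)) = -66264/(32 + 8*(-1908)) = -66264/(32 - 15264) = -66264/(-15232) = -66264*(-1/15232) = 8283/1904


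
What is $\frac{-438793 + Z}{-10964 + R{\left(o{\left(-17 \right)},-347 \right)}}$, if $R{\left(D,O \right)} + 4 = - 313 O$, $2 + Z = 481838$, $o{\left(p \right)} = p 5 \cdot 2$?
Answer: $\frac{473}{1073} \approx 0.44082$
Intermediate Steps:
$o{\left(p \right)} = 10 p$ ($o{\left(p \right)} = 5 p 2 = 10 p$)
$Z = 481836$ ($Z = -2 + 481838 = 481836$)
$R{\left(D,O \right)} = -4 - 313 O$
$\frac{-438793 + Z}{-10964 + R{\left(o{\left(-17 \right)},-347 \right)}} = \frac{-438793 + 481836}{-10964 - -108607} = \frac{43043}{-10964 + \left(-4 + 108611\right)} = \frac{43043}{-10964 + 108607} = \frac{43043}{97643} = 43043 \cdot \frac{1}{97643} = \frac{473}{1073}$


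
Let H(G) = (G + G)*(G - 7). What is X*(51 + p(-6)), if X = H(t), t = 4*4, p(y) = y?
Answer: 12960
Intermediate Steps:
t = 16
H(G) = 2*G*(-7 + G) (H(G) = (2*G)*(-7 + G) = 2*G*(-7 + G))
X = 288 (X = 2*16*(-7 + 16) = 2*16*9 = 288)
X*(51 + p(-6)) = 288*(51 - 6) = 288*45 = 12960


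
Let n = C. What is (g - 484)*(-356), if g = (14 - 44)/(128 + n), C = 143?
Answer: 46705064/271 ≈ 1.7234e+5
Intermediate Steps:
n = 143
g = -30/271 (g = (14 - 44)/(128 + 143) = -30/271 ≈ -0.11070)
(g - 484)*(-356) = (-30/271 - 484)*(-356) = -131194/271*(-356) = 46705064/271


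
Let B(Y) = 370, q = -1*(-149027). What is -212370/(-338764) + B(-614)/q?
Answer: 15887103335/25242491314 ≈ 0.62938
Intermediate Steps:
q = 149027
-212370/(-338764) + B(-614)/q = -212370/(-338764) + 370/149027 = -212370*(-1/338764) + 370*(1/149027) = 106185/169382 + 370/149027 = 15887103335/25242491314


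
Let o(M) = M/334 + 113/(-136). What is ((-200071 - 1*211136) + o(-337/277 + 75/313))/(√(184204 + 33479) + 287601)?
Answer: -25875499857301895507/18097417990767046224 + 5128297508931499*√67/18097417990767046224 ≈ -1.4275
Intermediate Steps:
o(M) = -113/136 + M/334 (o(M) = M*(1/334) + 113*(-1/136) = M/334 - 113/136 = -113/136 + M/334)
((-200071 - 1*211136) + o(-337/277 + 75/313))/(√(184204 + 33479) + 287601) = ((-200071 - 1*211136) + (-113/136 + (-337/277 + 75/313)/334))/(√(184204 + 33479) + 287601) = ((-200071 - 211136) + (-113/136 + (-337*1/277 + 75*(1/313))/334))/(√217683 + 287601) = (-411207 + (-113/136 + (-337/277 + 75/313)/334))/(57*√67 + 287601) = (-411207 + (-113/136 + (1/334)*(-84706/86701)))/(287601 + 57*√67) = (-411207 + (-113/136 - 42353/14479067))/(287601 + 57*√67) = (-411207 - 1641894579/1969153112)/(287601 + 57*√67) = -809731185620763/(1969153112*(287601 + 57*√67))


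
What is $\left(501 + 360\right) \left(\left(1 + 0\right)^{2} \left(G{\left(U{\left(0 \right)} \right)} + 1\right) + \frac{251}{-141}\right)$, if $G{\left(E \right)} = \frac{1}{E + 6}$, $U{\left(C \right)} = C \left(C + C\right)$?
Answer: $- \frac{49651}{94} \approx -528.2$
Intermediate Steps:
$U{\left(C \right)} = 2 C^{2}$ ($U{\left(C \right)} = C 2 C = 2 C^{2}$)
$G{\left(E \right)} = \frac{1}{6 + E}$
$\left(501 + 360\right) \left(\left(1 + 0\right)^{2} \left(G{\left(U{\left(0 \right)} \right)} + 1\right) + \frac{251}{-141}\right) = \left(501 + 360\right) \left(\left(1 + 0\right)^{2} \left(\frac{1}{6 + 2 \cdot 0^{2}} + 1\right) + \frac{251}{-141}\right) = 861 \left(1^{2} \left(\frac{1}{6 + 2 \cdot 0} + 1\right) + 251 \left(- \frac{1}{141}\right)\right) = 861 \left(1 \left(\frac{1}{6 + 0} + 1\right) - \frac{251}{141}\right) = 861 \left(1 \left(\frac{1}{6} + 1\right) - \frac{251}{141}\right) = 861 \left(1 \cdot \frac{7}{6} - \frac{251}{141}\right) = 861 \left(\frac{7}{6} - \frac{251}{141}\right) = 861 \left(- \frac{173}{282}\right) = - \frac{49651}{94}$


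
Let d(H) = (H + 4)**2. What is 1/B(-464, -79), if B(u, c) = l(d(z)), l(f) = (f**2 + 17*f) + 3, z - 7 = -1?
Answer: 1/11703 ≈ 8.5448e-5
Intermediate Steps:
z = 6 (z = 7 - 1 = 6)
d(H) = (4 + H)**2
l(f) = 3 + f**2 + 17*f
B(u, c) = 11703 (B(u, c) = 3 + ((4 + 6)**2)**2 + 17*(4 + 6)**2 = 3 + (10**2)**2 + 17*10**2 = 3 + 100**2 + 17*100 = 3 + 10000 + 1700 = 11703)
1/B(-464, -79) = 1/11703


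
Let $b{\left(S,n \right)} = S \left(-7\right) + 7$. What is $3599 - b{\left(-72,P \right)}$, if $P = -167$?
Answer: $3088$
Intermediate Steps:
$b{\left(S,n \right)} = 7 - 7 S$ ($b{\left(S,n \right)} = - 7 S + 7 = 7 - 7 S$)
$3599 - b{\left(-72,P \right)} = 3599 - \left(7 - -504\right) = 3599 - \left(7 + 504\right) = 3599 - 511 = 3088$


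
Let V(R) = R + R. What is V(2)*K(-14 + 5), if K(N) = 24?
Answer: 96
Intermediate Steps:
V(R) = 2*R
V(2)*K(-14 + 5) = (2*2)*24 = 4*24 = 96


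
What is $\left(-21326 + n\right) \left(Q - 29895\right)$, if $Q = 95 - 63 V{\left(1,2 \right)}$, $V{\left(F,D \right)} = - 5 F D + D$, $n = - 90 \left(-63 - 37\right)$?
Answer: $361102496$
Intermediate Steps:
$n = 9000$ ($n = \left(-90\right) \left(-100\right) = 9000$)
$V{\left(F,D \right)} = D - 5 D F$ ($V{\left(F,D \right)} = - 5 D F + D = D - 5 D F$)
$Q = 599$ ($Q = 95 - 63 \cdot 2 \left(1 - 5\right) = 95 - 63 \cdot 2 \left(-4\right) = 95 - -504 = 95 + 504 = 599$)
$\left(-21326 + n\right) \left(Q - 29895\right) = \left(-21326 + 9000\right) \left(599 - 29895\right) = \left(-12326\right) \left(-29296\right) = 361102496$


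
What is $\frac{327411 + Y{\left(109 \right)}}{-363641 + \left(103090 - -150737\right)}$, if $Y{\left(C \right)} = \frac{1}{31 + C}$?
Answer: $- \frac{45837541}{15373960} \approx -2.9815$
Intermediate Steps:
$\frac{327411 + Y{\left(109 \right)}}{-363641 + \left(103090 - -150737\right)} = \frac{327411 + \frac{1}{31 + 109}}{-363641 + \left(103090 - -150737\right)} = \frac{327411 + \frac{1}{140}}{-363641 + \left(103090 + 150737\right)} = \frac{327411 + \frac{1}{140}}{-363641 + 253827} = \frac{45837541}{140 \left(-109814\right)} = \frac{45837541}{140} \left(- \frac{1}{109814}\right) = - \frac{45837541}{15373960}$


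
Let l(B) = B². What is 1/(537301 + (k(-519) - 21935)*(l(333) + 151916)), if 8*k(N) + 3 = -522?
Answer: -8/46250695617 ≈ -1.7297e-10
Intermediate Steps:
k(N) = -525/8 (k(N) = -3/8 + (⅛)*(-522) = -3/8 - 261/4 = -525/8)
1/(537301 + (k(-519) - 21935)*(l(333) + 151916)) = 1/(537301 + (-525/8 - 21935)*(333² + 151916)) = 1/(537301 - 176005*(110889 + 151916)/8) = 1/(537301 - 176005/8*262805) = 1/(537301 - 46254994025/8) = 1/(-46250695617/8) = -8/46250695617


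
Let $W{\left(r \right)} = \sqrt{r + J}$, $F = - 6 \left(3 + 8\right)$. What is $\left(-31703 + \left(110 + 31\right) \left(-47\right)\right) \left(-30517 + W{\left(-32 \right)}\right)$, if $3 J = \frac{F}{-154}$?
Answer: $1169716610 - \frac{38330 i \sqrt{1561}}{7} \approx 1.1697 \cdot 10^{9} - 2.1634 \cdot 10^{5} i$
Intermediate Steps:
$F = -66$ ($F = \left(-6\right) 11 = -66$)
$J = \frac{1}{7}$ ($J = \frac{\left(-66\right) \frac{1}{-154}}{3} = \frac{\left(-66\right) \left(- \frac{1}{154}\right)}{3} = \frac{1}{3} \cdot \frac{3}{7} = \frac{1}{7} \approx 0.14286$)
$W{\left(r \right)} = \sqrt{\frac{1}{7} + r}$ ($W{\left(r \right)} = \sqrt{r + \frac{1}{7}} = \sqrt{\frac{1}{7} + r}$)
$\left(-31703 + \left(110 + 31\right) \left(-47\right)\right) \left(-30517 + W{\left(-32 \right)}\right) = \left(-31703 + \left(110 + 31\right) \left(-47\right)\right) \left(-30517 + \frac{\sqrt{7 + 49 \left(-32\right)}}{7}\right) = \left(-31703 + 141 \left(-47\right)\right) \left(-30517 + \frac{\sqrt{7 - 1568}}{7}\right) = \left(-31703 - 6627\right) \left(-30517 + \frac{\sqrt{-1561}}{7}\right) = - 38330 \left(-30517 + \frac{i \sqrt{1561}}{7}\right) = 1169716610 - \frac{38330 i \sqrt{1561}}{7}$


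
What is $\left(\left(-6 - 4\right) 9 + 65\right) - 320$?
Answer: $-345$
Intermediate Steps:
$\left(\left(-6 - 4\right) 9 + 65\right) - 320 = \left(\left(-10\right) 9 + 65\right) - 320 = \left(-90 + 65\right) - 320 = -25 - 320 = -345$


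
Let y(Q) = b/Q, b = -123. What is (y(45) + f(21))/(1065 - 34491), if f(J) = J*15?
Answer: -2342/250695 ≈ -0.0093420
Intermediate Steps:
f(J) = 15*J
y(Q) = -123/Q
(y(45) + f(21))/(1065 - 34491) = (-123/45 + 15*21)/(1065 - 34491) = (-123*1/45 + 315)/(-33426) = (-41/15 + 315)*(-1/33426) = (4684/15)*(-1/33426) = -2342/250695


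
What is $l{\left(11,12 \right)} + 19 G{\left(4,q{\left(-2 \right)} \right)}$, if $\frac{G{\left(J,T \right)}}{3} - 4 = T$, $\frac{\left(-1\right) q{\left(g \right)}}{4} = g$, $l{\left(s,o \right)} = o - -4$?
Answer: $700$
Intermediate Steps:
$l{\left(s,o \right)} = 4 + o$ ($l{\left(s,o \right)} = o + 4 = 4 + o$)
$q{\left(g \right)} = - 4 g$
$G{\left(J,T \right)} = 12 + 3 T$
$l{\left(11,12 \right)} + 19 G{\left(4,q{\left(-2 \right)} \right)} = \left(4 + 12\right) + 19 \left(12 + 3 \left(\left(-4\right) \left(-2\right)\right)\right) = 16 + 19 \left(12 + 3 \cdot 8\right) = 16 + 19 \left(12 + 24\right) = 16 + 19 \cdot 36 = 16 + 684 = 700$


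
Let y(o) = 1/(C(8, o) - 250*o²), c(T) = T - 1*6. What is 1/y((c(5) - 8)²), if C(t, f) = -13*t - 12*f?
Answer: -1641326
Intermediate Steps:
c(T) = -6 + T (c(T) = T - 6 = -6 + T)
y(o) = 1/(-104 - 250*o² - 12*o) (y(o) = 1/((-13*8 - 12*o) - 250*o²) = 1/((-104 - 12*o) - 250*o²) = 1/(-104 - 250*o² - 12*o))
1/y((c(5) - 8)²) = 1/(-1/(104 + 12*((-6 + 5) - 8)² + 250*(((-6 + 5) - 8)²)²)) = 1/(-1/(104 + 12*(-1 - 8)² + 250*((-1 - 8)²)²)) = 1/(-1/(104 + 12*(-9)² + 250*((-9)²)²)) = 1/(-1/(104 + 12*81 + 250*81²)) = 1/(-1/(104 + 972 + 250*6561)) = 1/(-1/(104 + 972 + 1640250)) = 1/(-1/1641326) = -1641326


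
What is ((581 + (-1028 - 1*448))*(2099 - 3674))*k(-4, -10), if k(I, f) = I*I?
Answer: 22554000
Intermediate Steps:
k(I, f) = I²
((581 + (-1028 - 1*448))*(2099 - 3674))*k(-4, -10) = ((581 + (-1028 - 1*448))*(2099 - 3674))*(-4)² = ((581 + (-1028 - 448))*(-1575))*16 = ((581 - 1476)*(-1575))*16 = -895*(-1575)*16 = 1409625*16 = 22554000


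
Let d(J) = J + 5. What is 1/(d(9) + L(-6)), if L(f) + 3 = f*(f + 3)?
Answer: 1/29 ≈ 0.034483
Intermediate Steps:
d(J) = 5 + J
L(f) = -3 + f*(3 + f) (L(f) = -3 + f*(f + 3) = -3 + f*(3 + f))
1/(d(9) + L(-6)) = 1/((5 + 9) + (-3 + (-6)² + 3*(-6))) = 1/(14 + (-3 + 36 - 18)) = 1/(14 + 15) = 1/29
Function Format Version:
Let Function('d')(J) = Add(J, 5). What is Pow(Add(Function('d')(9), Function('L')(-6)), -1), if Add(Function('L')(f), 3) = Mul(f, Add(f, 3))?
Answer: Rational(1, 29) ≈ 0.034483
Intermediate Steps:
Function('d')(J) = Add(5, J)
Function('L')(f) = Add(-3, Mul(f, Add(3, f))) (Function('L')(f) = Add(-3, Mul(f, Add(f, 3))) = Add(-3, Mul(f, Add(3, f))))
Pow(Add(Function('d')(9), Function('L')(-6)), -1) = Pow(Add(Add(5, 9), Add(-3, Pow(-6, 2), Mul(3, -6))), -1) = Pow(Add(14, Add(-3, 36, -18)), -1) = Pow(Add(14, 15), -1) = Pow(29, -1) = Rational(1, 29)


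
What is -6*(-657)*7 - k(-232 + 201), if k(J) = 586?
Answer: 27008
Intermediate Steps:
-6*(-657)*7 - k(-232 + 201) = -6*(-657)*7 - 1*586 = 3942*7 - 586 = 27594 - 586 = 27008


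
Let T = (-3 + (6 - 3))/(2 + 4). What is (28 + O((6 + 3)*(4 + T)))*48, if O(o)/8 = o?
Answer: 15168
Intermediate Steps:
T = 0 (T = (-3 + 3)/6 = 0*(⅙) = 0)
O(o) = 8*o
(28 + O((6 + 3)*(4 + T)))*48 = (28 + 8*((6 + 3)*(4 + 0)))*48 = (28 + 8*(9*4))*48 = (28 + 8*36)*48 = (28 + 288)*48 = 316*48 = 15168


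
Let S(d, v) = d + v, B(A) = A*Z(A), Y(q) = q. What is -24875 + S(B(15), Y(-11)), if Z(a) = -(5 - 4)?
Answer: -24901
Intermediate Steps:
Z(a) = -1 (Z(a) = -1*1 = -1)
B(A) = -A (B(A) = A*(-1) = -A)
-24875 + S(B(15), Y(-11)) = -24875 + (-1*15 - 11) = -24875 + (-15 - 11) = -24875 - 26 = -24901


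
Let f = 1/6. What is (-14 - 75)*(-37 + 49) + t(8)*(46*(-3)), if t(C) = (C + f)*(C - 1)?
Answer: -8957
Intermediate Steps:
f = 1/6 ≈ 0.16667
t(C) = (-1 + C)*(1/6 + C) (t(C) = (C + 1/6)*(C - 1) = (1/6 + C)*(-1 + C) = (-1 + C)*(1/6 + C))
(-14 - 75)*(-37 + 49) + t(8)*(46*(-3)) = (-14 - 75)*(-37 + 49) + (-1/6 + 8**2 - 5/6*8)*(46*(-3)) = -89*12 + (-1/6 + 64 - 20/3)*(-138) = -1068 + (343/6)*(-138) = -1068 - 7889 = -8957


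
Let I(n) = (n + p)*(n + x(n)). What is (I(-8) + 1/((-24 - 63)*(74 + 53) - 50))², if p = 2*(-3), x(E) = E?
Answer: 6181066130625/123187801 ≈ 50176.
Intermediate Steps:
p = -6
I(n) = 2*n*(-6 + n) (I(n) = (n - 6)*(n + n) = (-6 + n)*(2*n) = 2*n*(-6 + n))
(I(-8) + 1/((-24 - 63)*(74 + 53) - 50))² = (2*(-8)*(-6 - 8) + 1/((-24 - 63)*(74 + 53) - 50))² = (2*(-8)*(-14) + 1/(-87*127 - 50))² = (224 + 1/(-11049 - 50))² = (224 + 1/(-11099))² = (224 - 1/11099)² = (2486175/11099)² = 6181066130625/123187801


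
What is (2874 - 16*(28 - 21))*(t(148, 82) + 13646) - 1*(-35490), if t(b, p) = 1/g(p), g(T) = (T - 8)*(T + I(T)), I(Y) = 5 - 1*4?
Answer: 115855755063/3071 ≈ 3.7726e+7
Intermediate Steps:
I(Y) = 1 (I(Y) = 5 - 4 = 1)
g(T) = (1 + T)*(-8 + T) (g(T) = (T - 8)*(T + 1) = (-8 + T)*(1 + T) = (1 + T)*(-8 + T))
t(b, p) = 1/(-8 + p² - 7*p)
(2874 - 16*(28 - 21))*(t(148, 82) + 13646) - 1*(-35490) = (2874 - 16*(28 - 21))*(1/(-8 + 82² - 7*82) + 13646) - 1*(-35490) = (2874 - 16*7)*(1/(-8 + 6724 - 574) + 13646) + 35490 = (2874 - 112)*(1/6142 + 13646) + 35490 = 2762*(1/6142 + 13646) + 35490 = 2762*(83813733/6142) + 35490 = 115746765273/3071 + 35490 = 115855755063/3071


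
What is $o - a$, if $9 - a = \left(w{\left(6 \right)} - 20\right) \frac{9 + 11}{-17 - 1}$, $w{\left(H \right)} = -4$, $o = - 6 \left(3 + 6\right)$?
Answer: $- \frac{109}{3} \approx -36.333$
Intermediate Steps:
$o = -54$ ($o = \left(-6\right) 9 = -54$)
$a = - \frac{53}{3}$ ($a = 9 - \left(-4 - 20\right) \frac{9 + 11}{-17 - 1} = 9 - - 24 \frac{20}{-18} = 9 - - 24 \cdot 20 \left(- \frac{1}{18}\right) = 9 - \left(-24\right) \left(- \frac{10}{9}\right) = 9 - \frac{80}{3} = - \frac{53}{3} \approx -17.667$)
$o - a = -54 - - \frac{53}{3} = -54 + \frac{53}{3} = - \frac{109}{3}$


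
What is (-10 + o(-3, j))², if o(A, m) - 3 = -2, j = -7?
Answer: 81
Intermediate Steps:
o(A, m) = 1 (o(A, m) = 3 - 2 = 1)
(-10 + o(-3, j))² = (-10 + 1)² = (-9)² = 81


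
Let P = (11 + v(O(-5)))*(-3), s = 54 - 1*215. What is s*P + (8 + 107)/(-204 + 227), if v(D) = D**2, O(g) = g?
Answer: 17393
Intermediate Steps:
s = -161 (s = 54 - 215 = -161)
P = -108 (P = (11 + (-5)**2)*(-3) = (11 + 25)*(-3) = 36*(-3) = -108)
s*P + (8 + 107)/(-204 + 227) = -161*(-108) + (8 + 107)/(-204 + 227) = 17388 + 115/23 = 17388 + 115*(1/23) = 17388 + 5 = 17393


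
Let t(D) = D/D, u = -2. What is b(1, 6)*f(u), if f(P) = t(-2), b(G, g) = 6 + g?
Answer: 12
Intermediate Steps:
t(D) = 1
f(P) = 1
b(1, 6)*f(u) = (6 + 6)*1 = 12*1 = 12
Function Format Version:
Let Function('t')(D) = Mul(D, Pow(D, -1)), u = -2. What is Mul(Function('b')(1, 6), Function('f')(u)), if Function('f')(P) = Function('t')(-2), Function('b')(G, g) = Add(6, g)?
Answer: 12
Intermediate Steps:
Function('t')(D) = 1
Function('f')(P) = 1
Mul(Function('b')(1, 6), Function('f')(u)) = Mul(Add(6, 6), 1) = Mul(12, 1) = 12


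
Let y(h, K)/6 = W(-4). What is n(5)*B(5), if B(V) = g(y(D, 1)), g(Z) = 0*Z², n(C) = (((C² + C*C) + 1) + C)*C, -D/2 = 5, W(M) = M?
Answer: 0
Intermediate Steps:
D = -10 (D = -2*5 = -10)
y(h, K) = -24 (y(h, K) = 6*(-4) = -24)
n(C) = C*(1 + C + 2*C²) (n(C) = (((C² + C²) + 1) + C)*C = ((2*C² + 1) + C)*C = ((1 + 2*C²) + C)*C = (1 + C + 2*C²)*C = C*(1 + C + 2*C²))
g(Z) = 0
B(V) = 0
n(5)*B(5) = (5*(1 + 5 + 2*5²))*0 = (5*(1 + 5 + 2*25))*0 = (5*(1 + 5 + 50))*0 = (5*56)*0 = 280*0 = 0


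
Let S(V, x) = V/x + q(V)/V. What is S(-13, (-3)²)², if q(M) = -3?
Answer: 20164/13689 ≈ 1.4730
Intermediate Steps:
S(V, x) = -3/V + V/x (S(V, x) = V/x - 3/V = -3/V + V/x)
S(-13, (-3)²)² = (-3/(-13) - 13/((-3)²))² = (-3*(-1/13) - 13/9)² = (3/13 - 13*⅑)² = (3/13 - 13/9)² = (-142/117)² = 20164/13689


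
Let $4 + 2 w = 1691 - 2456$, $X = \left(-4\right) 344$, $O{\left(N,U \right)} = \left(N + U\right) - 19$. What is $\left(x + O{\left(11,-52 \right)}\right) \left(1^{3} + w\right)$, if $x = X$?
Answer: $550706$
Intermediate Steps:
$O{\left(N,U \right)} = -19 + N + U$
$X = -1376$
$w = - \frac{769}{2}$ ($w = -2 + \frac{1691 - 2456}{2} = -2 + \frac{1}{2} \left(-765\right) = -2 - \frac{765}{2} = - \frac{769}{2} \approx -384.5$)
$x = -1376$
$\left(x + O{\left(11,-52 \right)}\right) \left(1^{3} + w\right) = \left(-1376 - 60\right) \left(1^{3} - \frac{769}{2}\right) = \left(-1376 - 60\right) \left(1 - \frac{769}{2}\right) = \left(-1436\right) \left(- \frac{767}{2}\right) = 550706$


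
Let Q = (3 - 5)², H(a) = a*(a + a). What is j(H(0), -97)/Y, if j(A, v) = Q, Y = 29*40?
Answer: 1/290 ≈ 0.0034483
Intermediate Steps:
H(a) = 2*a² (H(a) = a*(2*a) = 2*a²)
Q = 4 (Q = (-2)² = 4)
Y = 1160
j(A, v) = 4
j(H(0), -97)/Y = 4/1160 = 4*(1/1160) = 1/290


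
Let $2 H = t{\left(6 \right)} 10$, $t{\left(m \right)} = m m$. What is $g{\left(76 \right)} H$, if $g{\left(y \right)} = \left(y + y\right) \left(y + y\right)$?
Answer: $4158720$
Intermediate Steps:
$t{\left(m \right)} = m^{2}$
$H = 180$ ($H = \frac{6^{2} \cdot 10}{2} = \frac{36 \cdot 10}{2} = \frac{1}{2} \cdot 360 = 180$)
$g{\left(y \right)} = 4 y^{2}$ ($g{\left(y \right)} = 2 y 2 y = 4 y^{2}$)
$g{\left(76 \right)} H = 4 \cdot 76^{2} \cdot 180 = 4 \cdot 5776 \cdot 180 = 23104 \cdot 180 = 4158720$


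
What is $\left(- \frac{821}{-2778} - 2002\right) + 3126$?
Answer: $\frac{3123293}{2778} \approx 1124.3$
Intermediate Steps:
$\left(- \frac{821}{-2778} - 2002\right) + 3126 = \left(\left(-821\right) \left(- \frac{1}{2778}\right) - 2002\right) + 3126 = \left(\frac{821}{2778} - 2002\right) + 3126 = - \frac{5560735}{2778} + 3126 = \frac{3123293}{2778}$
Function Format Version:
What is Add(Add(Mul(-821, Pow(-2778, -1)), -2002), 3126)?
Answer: Rational(3123293, 2778) ≈ 1124.3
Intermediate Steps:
Add(Add(Mul(-821, Pow(-2778, -1)), -2002), 3126) = Add(Add(Mul(-821, Rational(-1, 2778)), -2002), 3126) = Add(Add(Rational(821, 2778), -2002), 3126) = Add(Rational(-5560735, 2778), 3126) = Rational(3123293, 2778)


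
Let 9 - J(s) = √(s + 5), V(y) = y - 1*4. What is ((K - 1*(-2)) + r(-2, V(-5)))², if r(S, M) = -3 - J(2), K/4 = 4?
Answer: (6 + √7)² ≈ 74.749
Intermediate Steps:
V(y) = -4 + y (V(y) = y - 4 = -4 + y)
J(s) = 9 - √(5 + s) (J(s) = 9 - √(s + 5) = 9 - √(5 + s))
K = 16 (K = 4*4 = 16)
r(S, M) = -12 + √7 (r(S, M) = -3 - (9 - √(5 + 2)) = -3 - (9 - √7) = -3 + (-9 + √7) = -12 + √7)
((K - 1*(-2)) + r(-2, V(-5)))² = ((16 - 1*(-2)) + (-12 + √7))² = ((16 + 2) + (-12 + √7))² = (18 + (-12 + √7))² = (6 + √7)²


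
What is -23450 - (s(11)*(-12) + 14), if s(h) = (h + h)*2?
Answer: -22936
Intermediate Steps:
s(h) = 4*h (s(h) = (2*h)*2 = 4*h)
-23450 - (s(11)*(-12) + 14) = -23450 - ((4*11)*(-12) + 14) = -23450 - (44*(-12) + 14) = -23450 - (-528 + 14) = -23450 - 1*(-514) = -23450 + 514 = -22936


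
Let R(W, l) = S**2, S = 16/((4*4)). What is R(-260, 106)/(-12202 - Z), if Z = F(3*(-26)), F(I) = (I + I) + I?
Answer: -1/11968 ≈ -8.3556e-5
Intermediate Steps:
F(I) = 3*I (F(I) = 2*I + I = 3*I)
Z = -234 (Z = 3*(3*(-26)) = 3*(-78) = -234)
S = 1 (S = 16/16 = 16*(1/16) = 1)
R(W, l) = 1 (R(W, l) = 1**2 = 1)
R(-260, 106)/(-12202 - Z) = 1/(-12202 - 1*(-234)) = 1/(-12202 + 234) = 1/(-11968) = 1*(-1/11968) = -1/11968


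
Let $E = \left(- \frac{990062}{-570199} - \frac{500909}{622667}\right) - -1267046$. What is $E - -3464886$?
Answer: $\frac{1680044872530830619}{355044100733} \approx 4.7319 \cdot 10^{6}$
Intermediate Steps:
$E = \frac{449857538518469181}{355044100733}$ ($E = \left(\left(-990062\right) \left(- \frac{1}{570199}\right) - \frac{500909}{622667}\right) + 1267046 = \left(\frac{990062}{570199} - \frac{500909}{622667}\right) + 1267046 = \frac{330861124463}{355044100733} + 1267046 = \frac{449857538518469181}{355044100733} \approx 1.267 \cdot 10^{6}$)
$E - -3464886 = \frac{449857538518469181}{355044100733} - -3464886 = \frac{449857538518469181}{355044100733} + 3464886 = \frac{1680044872530830619}{355044100733}$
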